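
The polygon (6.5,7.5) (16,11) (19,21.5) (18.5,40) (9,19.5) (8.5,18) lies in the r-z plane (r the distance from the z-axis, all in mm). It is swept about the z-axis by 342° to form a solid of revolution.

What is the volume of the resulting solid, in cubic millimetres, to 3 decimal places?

Volume = 16289.845 mm³

Profile (r,z), 6 vertices: (6.5,7.5) (16,11) (19,21.5) (18.5,40) (9,19.5) (8.5,18)
edge 0: (6.5,7.5)→(16,11)  cross = 6.5·11 − 16·7.5 = -48.5000; (r_i+r_j)·cross = 22.5·-48.5000 = -1091.2500
edge 1: (16,11)→(19,21.5)  cross = 16·21.5 − 19·11 = 135.0000; (r_i+r_j)·cross = 35·135.0000 = 4725.0000
edge 2: (19,21.5)→(18.5,40)  cross = 19·40 − 18.5·21.5 = 362.2500; (r_i+r_j)·cross = 37.5·362.2500 = 13584.3750
edge 3: (18.5,40)→(9,19.5)  cross = 18.5·19.5 − 9·40 = 0.7500; (r_i+r_j)·cross = 27.5·0.7500 = 20.6250
edge 4: (9,19.5)→(8.5,18)  cross = 9·18 − 8.5·19.5 = -3.7500; (r_i+r_j)·cross = 17.5·-3.7500 = -65.6250
edge 5: (8.5,18)→(6.5,7.5)  cross = 8.5·7.5 − 6.5·18 = -53.2500; (r_i+r_j)·cross = 15·-53.2500 = -798.7500
Σcross = 392.5000 → A = |Σcross|/2 = 196.2500 mm²
Σ(r_i+r_j)·cross = 16374.3750 → first moment M = |Σ|/6 = 2729.0625
R_c = M/A = 2729.0625/196.2500 = 13.9061 mm
θ = 342° = 5.969026 rad
V = θ·R_c·A = 5.969026·13.9061·196.2500 = 16289.845 mm³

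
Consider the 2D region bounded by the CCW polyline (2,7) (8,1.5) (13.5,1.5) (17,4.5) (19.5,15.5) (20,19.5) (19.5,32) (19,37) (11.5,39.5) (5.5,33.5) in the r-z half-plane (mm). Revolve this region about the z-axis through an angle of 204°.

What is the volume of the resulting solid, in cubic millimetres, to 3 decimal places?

Profile (r,z), 10 vertices: (2,7) (8,1.5) (13.5,1.5) (17,4.5) (19.5,15.5) (20,19.5) (19.5,32) (19,37) (11.5,39.5) (5.5,33.5)
edge 0: (2,7)→(8,1.5)  cross = 2·1.5 − 8·7 = -53.0000; (r_i+r_j)·cross = 10·-53.0000 = -530.0000
edge 1: (8,1.5)→(13.5,1.5)  cross = 8·1.5 − 13.5·1.5 = -8.2500; (r_i+r_j)·cross = 21.5·-8.2500 = -177.3750
edge 2: (13.5,1.5)→(17,4.5)  cross = 13.5·4.5 − 17·1.5 = 35.2500; (r_i+r_j)·cross = 30.5·35.2500 = 1075.1250
edge 3: (17,4.5)→(19.5,15.5)  cross = 17·15.5 − 19.5·4.5 = 175.7500; (r_i+r_j)·cross = 36.5·175.7500 = 6414.8750
edge 4: (19.5,15.5)→(20,19.5)  cross = 19.5·19.5 − 20·15.5 = 70.2500; (r_i+r_j)·cross = 39.5·70.2500 = 2774.8750
edge 5: (20,19.5)→(19.5,32)  cross = 20·32 − 19.5·19.5 = 259.7500; (r_i+r_j)·cross = 39.5·259.7500 = 10260.1250
edge 6: (19.5,32)→(19,37)  cross = 19.5·37 − 19·32 = 113.5000; (r_i+r_j)·cross = 38.5·113.5000 = 4369.7500
edge 7: (19,37)→(11.5,39.5)  cross = 19·39.5 − 11.5·37 = 325.0000; (r_i+r_j)·cross = 30.5·325.0000 = 9912.5000
edge 8: (11.5,39.5)→(5.5,33.5)  cross = 11.5·33.5 − 5.5·39.5 = 168.0000; (r_i+r_j)·cross = 17·168.0000 = 2856.0000
edge 9: (5.5,33.5)→(2,7)  cross = 5.5·7 − 2·33.5 = -28.5000; (r_i+r_j)·cross = 7.5·-28.5000 = -213.7500
Σcross = 1057.7500 → A = |Σcross|/2 = 528.8750 mm²
Σ(r_i+r_j)·cross = 36742.1250 → first moment M = |Σ|/6 = 6123.6875
R_c = M/A = 6123.6875/528.8750 = 11.5787 mm
θ = 204° = 3.560472 rad
V = θ·R_c·A = 3.560472·11.5787·528.8750 = 21803.216 mm³

Volume = 21803.216 mm³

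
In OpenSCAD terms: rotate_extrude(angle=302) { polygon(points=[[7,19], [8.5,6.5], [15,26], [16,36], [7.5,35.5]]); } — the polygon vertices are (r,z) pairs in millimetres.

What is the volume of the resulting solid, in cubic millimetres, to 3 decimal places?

Volume = 9148.735 mm³

Profile (r,z), 5 vertices: (7,19) (8.5,6.5) (15,26) (16,36) (7.5,35.5)
edge 0: (7,19)→(8.5,6.5)  cross = 7·6.5 − 8.5·19 = -116.0000; (r_i+r_j)·cross = 15.5·-116.0000 = -1798.0000
edge 1: (8.5,6.5)→(15,26)  cross = 8.5·26 − 15·6.5 = 123.5000; (r_i+r_j)·cross = 23.5·123.5000 = 2902.2500
edge 2: (15,26)→(16,36)  cross = 15·36 − 16·26 = 124.0000; (r_i+r_j)·cross = 31·124.0000 = 3844.0000
edge 3: (16,36)→(7.5,35.5)  cross = 16·35.5 − 7.5·36 = 298.0000; (r_i+r_j)·cross = 23.5·298.0000 = 7003.0000
edge 4: (7.5,35.5)→(7,19)  cross = 7.5·19 − 7·35.5 = -106.0000; (r_i+r_j)·cross = 14.5·-106.0000 = -1537.0000
Σcross = 323.5000 → A = |Σcross|/2 = 161.7500 mm²
Σ(r_i+r_j)·cross = 10414.2500 → first moment M = |Σ|/6 = 1735.7083
R_c = M/A = 1735.7083/161.7500 = 10.7308 mm
θ = 302° = 5.270894 rad
V = θ·R_c·A = 5.270894·10.7308·161.7500 = 9148.735 mm³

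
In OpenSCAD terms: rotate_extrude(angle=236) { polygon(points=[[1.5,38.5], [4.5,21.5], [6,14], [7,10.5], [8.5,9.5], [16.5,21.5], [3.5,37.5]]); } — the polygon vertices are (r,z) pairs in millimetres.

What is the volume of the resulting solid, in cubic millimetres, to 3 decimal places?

Volume = 6566.937 mm³

Profile (r,z), 7 vertices: (1.5,38.5) (4.5,21.5) (6,14) (7,10.5) (8.5,9.5) (16.5,21.5) (3.5,37.5)
edge 0: (1.5,38.5)→(4.5,21.5)  cross = 1.5·21.5 − 4.5·38.5 = -141.0000; (r_i+r_j)·cross = 6·-141.0000 = -846.0000
edge 1: (4.5,21.5)→(6,14)  cross = 4.5·14 − 6·21.5 = -66.0000; (r_i+r_j)·cross = 10.5·-66.0000 = -693.0000
edge 2: (6,14)→(7,10.5)  cross = 6·10.5 − 7·14 = -35.0000; (r_i+r_j)·cross = 13·-35.0000 = -455.0000
edge 3: (7,10.5)→(8.5,9.5)  cross = 7·9.5 − 8.5·10.5 = -22.7500; (r_i+r_j)·cross = 15.5·-22.7500 = -352.6250
edge 4: (8.5,9.5)→(16.5,21.5)  cross = 8.5·21.5 − 16.5·9.5 = 26.0000; (r_i+r_j)·cross = 25·26.0000 = 650.0000
edge 5: (16.5,21.5)→(3.5,37.5)  cross = 16.5·37.5 − 3.5·21.5 = 543.5000; (r_i+r_j)·cross = 20·543.5000 = 10870.0000
edge 6: (3.5,37.5)→(1.5,38.5)  cross = 3.5·38.5 − 1.5·37.5 = 78.5000; (r_i+r_j)·cross = 5·78.5000 = 392.5000
Σcross = 383.2500 → A = |Σcross|/2 = 191.6250 mm²
Σ(r_i+r_j)·cross = 9565.8750 → first moment M = |Σ|/6 = 1594.3125
R_c = M/A = 1594.3125/191.6250 = 8.3200 mm
θ = 236° = 4.118977 rad
V = θ·R_c·A = 4.118977·8.3200·191.6250 = 6566.937 mm³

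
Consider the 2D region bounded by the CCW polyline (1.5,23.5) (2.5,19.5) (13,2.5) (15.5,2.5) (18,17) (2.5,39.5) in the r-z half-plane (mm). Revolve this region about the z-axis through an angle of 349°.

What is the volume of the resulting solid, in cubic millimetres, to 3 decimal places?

Profile (r,z), 6 vertices: (1.5,23.5) (2.5,19.5) (13,2.5) (15.5,2.5) (18,17) (2.5,39.5)
edge 0: (1.5,23.5)→(2.5,19.5)  cross = 1.5·19.5 − 2.5·23.5 = -29.5000; (r_i+r_j)·cross = 4·-29.5000 = -118.0000
edge 1: (2.5,19.5)→(13,2.5)  cross = 2.5·2.5 − 13·19.5 = -247.2500; (r_i+r_j)·cross = 15.5·-247.2500 = -3832.3750
edge 2: (13,2.5)→(15.5,2.5)  cross = 13·2.5 − 15.5·2.5 = -6.2500; (r_i+r_j)·cross = 28.5·-6.2500 = -178.1250
edge 3: (15.5,2.5)→(18,17)  cross = 15.5·17 − 18·2.5 = 218.5000; (r_i+r_j)·cross = 33.5·218.5000 = 7319.7500
edge 4: (18,17)→(2.5,39.5)  cross = 18·39.5 − 2.5·17 = 668.5000; (r_i+r_j)·cross = 20.5·668.5000 = 13704.2500
edge 5: (2.5,39.5)→(1.5,23.5)  cross = 2.5·23.5 − 1.5·39.5 = -0.5000; (r_i+r_j)·cross = 4·-0.5000 = -2.0000
Σcross = 603.5000 → A = |Σcross|/2 = 301.7500 mm²
Σ(r_i+r_j)·cross = 16893.5000 → first moment M = |Σ|/6 = 2815.5833
R_c = M/A = 2815.5833/301.7500 = 9.3308 mm
θ = 349° = 6.091199 rad
V = θ·R_c·A = 6.091199·9.3308·301.7500 = 17150.279 mm³

Volume = 17150.279 mm³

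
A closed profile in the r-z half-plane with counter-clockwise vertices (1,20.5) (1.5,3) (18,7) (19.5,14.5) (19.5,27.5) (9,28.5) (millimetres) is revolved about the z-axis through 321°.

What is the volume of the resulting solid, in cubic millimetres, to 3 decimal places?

Profile (r,z), 6 vertices: (1,20.5) (1.5,3) (18,7) (19.5,14.5) (19.5,27.5) (9,28.5)
edge 0: (1,20.5)→(1.5,3)  cross = 1·3 − 1.5·20.5 = -27.7500; (r_i+r_j)·cross = 2.5·-27.7500 = -69.3750
edge 1: (1.5,3)→(18,7)  cross = 1.5·7 − 18·3 = -43.5000; (r_i+r_j)·cross = 19.5·-43.5000 = -848.2500
edge 2: (18,7)→(19.5,14.5)  cross = 18·14.5 − 19.5·7 = 124.5000; (r_i+r_j)·cross = 37.5·124.5000 = 4668.7500
edge 3: (19.5,14.5)→(19.5,27.5)  cross = 19.5·27.5 − 19.5·14.5 = 253.5000; (r_i+r_j)·cross = 39·253.5000 = 9886.5000
edge 4: (19.5,27.5)→(9,28.5)  cross = 19.5·28.5 − 9·27.5 = 308.2500; (r_i+r_j)·cross = 28.5·308.2500 = 8785.1250
edge 5: (9,28.5)→(1,20.5)  cross = 9·20.5 − 1·28.5 = 156.0000; (r_i+r_j)·cross = 10·156.0000 = 1560.0000
Σcross = 771.0000 → A = |Σcross|/2 = 385.5000 mm²
Σ(r_i+r_j)·cross = 23982.7500 → first moment M = |Σ|/6 = 3997.1250
R_c = M/A = 3997.1250/385.5000 = 10.3687 mm
θ = 321° = 5.602507 rad
V = θ·R_c·A = 5.602507·10.3687·385.5000 = 22393.920 mm³

Volume = 22393.920 mm³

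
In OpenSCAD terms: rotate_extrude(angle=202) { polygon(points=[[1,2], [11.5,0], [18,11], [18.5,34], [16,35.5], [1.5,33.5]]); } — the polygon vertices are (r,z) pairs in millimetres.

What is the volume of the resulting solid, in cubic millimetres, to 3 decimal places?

Profile (r,z), 6 vertices: (1,2) (11.5,0) (18,11) (18.5,34) (16,35.5) (1.5,33.5)
edge 0: (1,2)→(11.5,0)  cross = 1·0 − 11.5·2 = -23.0000; (r_i+r_j)·cross = 12.5·-23.0000 = -287.5000
edge 1: (11.5,0)→(18,11)  cross = 11.5·11 − 18·0 = 126.5000; (r_i+r_j)·cross = 29.5·126.5000 = 3731.7500
edge 2: (18,11)→(18.5,34)  cross = 18·34 − 18.5·11 = 408.5000; (r_i+r_j)·cross = 36.5·408.5000 = 14910.2500
edge 3: (18.5,34)→(16,35.5)  cross = 18.5·35.5 − 16·34 = 112.7500; (r_i+r_j)·cross = 34.5·112.7500 = 3889.8750
edge 4: (16,35.5)→(1.5,33.5)  cross = 16·33.5 − 1.5·35.5 = 482.7500; (r_i+r_j)·cross = 17.5·482.7500 = 8448.1250
edge 5: (1.5,33.5)→(1,2)  cross = 1.5·2 − 1·33.5 = -30.5000; (r_i+r_j)·cross = 2.5·-30.5000 = -76.2500
Σcross = 1077.0000 → A = |Σcross|/2 = 538.5000 mm²
Σ(r_i+r_j)·cross = 30616.2500 → first moment M = |Σ|/6 = 5102.7083
R_c = M/A = 5102.7083/538.5000 = 9.4758 mm
θ = 202° = 3.525565 rad
V = θ·R_c·A = 3.525565·9.4758·538.5000 = 17989.930 mm³

Volume = 17989.930 mm³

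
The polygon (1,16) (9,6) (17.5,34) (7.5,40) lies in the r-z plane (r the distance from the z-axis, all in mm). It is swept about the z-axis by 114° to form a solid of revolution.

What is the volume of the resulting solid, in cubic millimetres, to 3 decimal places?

Profile (r,z), 4 vertices: (1,16) (9,6) (17.5,34) (7.5,40)
edge 0: (1,16)→(9,6)  cross = 1·6 − 9·16 = -138.0000; (r_i+r_j)·cross = 10·-138.0000 = -1380.0000
edge 1: (9,6)→(17.5,34)  cross = 9·34 − 17.5·6 = 201.0000; (r_i+r_j)·cross = 26.5·201.0000 = 5326.5000
edge 2: (17.5,34)→(7.5,40)  cross = 17.5·40 − 7.5·34 = 445.0000; (r_i+r_j)·cross = 25·445.0000 = 11125.0000
edge 3: (7.5,40)→(1,16)  cross = 7.5·16 − 1·40 = 80.0000; (r_i+r_j)·cross = 8.5·80.0000 = 680.0000
Σcross = 588.0000 → A = |Σcross|/2 = 294.0000 mm²
Σ(r_i+r_j)·cross = 15751.5000 → first moment M = |Σ|/6 = 2625.2500
R_c = M/A = 2625.2500/294.0000 = 8.9294 mm
θ = 114° = 1.989675 rad
V = θ·R_c·A = 1.989675·8.9294·294.0000 = 5223.395 mm³

Volume = 5223.395 mm³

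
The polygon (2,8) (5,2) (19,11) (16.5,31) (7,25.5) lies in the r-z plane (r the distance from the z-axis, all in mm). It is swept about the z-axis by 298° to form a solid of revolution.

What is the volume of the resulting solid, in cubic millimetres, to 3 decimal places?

Profile (r,z), 5 vertices: (2,8) (5,2) (19,11) (16.5,31) (7,25.5)
edge 0: (2,8)→(5,2)  cross = 2·2 − 5·8 = -36.0000; (r_i+r_j)·cross = 7·-36.0000 = -252.0000
edge 1: (5,2)→(19,11)  cross = 5·11 − 19·2 = 17.0000; (r_i+r_j)·cross = 24·17.0000 = 408.0000
edge 2: (19,11)→(16.5,31)  cross = 19·31 − 16.5·11 = 407.5000; (r_i+r_j)·cross = 35.5·407.5000 = 14466.2500
edge 3: (16.5,31)→(7,25.5)  cross = 16.5·25.5 − 7·31 = 203.7500; (r_i+r_j)·cross = 23.5·203.7500 = 4788.1250
edge 4: (7,25.5)→(2,8)  cross = 7·8 − 2·25.5 = 5.0000; (r_i+r_j)·cross = 9·5.0000 = 45.0000
Σcross = 597.2500 → A = |Σcross|/2 = 298.6250 mm²
Σ(r_i+r_j)·cross = 19455.3750 → first moment M = |Σ|/6 = 3242.5625
R_c = M/A = 3242.5625/298.6250 = 10.8583 mm
θ = 298° = 5.201081 rad
V = θ·R_c·A = 5.201081·10.8583·298.6250 = 16864.831 mm³

Volume = 16864.831 mm³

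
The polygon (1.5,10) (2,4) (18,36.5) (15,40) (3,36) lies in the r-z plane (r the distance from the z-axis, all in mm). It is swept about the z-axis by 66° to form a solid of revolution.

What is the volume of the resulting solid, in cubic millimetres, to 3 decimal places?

Profile (r,z), 5 vertices: (1.5,10) (2,4) (18,36.5) (15,40) (3,36)
edge 0: (1.5,10)→(2,4)  cross = 1.5·4 − 2·10 = -14.0000; (r_i+r_j)·cross = 3.5·-14.0000 = -49.0000
edge 1: (2,4)→(18,36.5)  cross = 2·36.5 − 18·4 = 1.0000; (r_i+r_j)·cross = 20·1.0000 = 20.0000
edge 2: (18,36.5)→(15,40)  cross = 18·40 − 15·36.5 = 172.5000; (r_i+r_j)·cross = 33·172.5000 = 5692.5000
edge 3: (15,40)→(3,36)  cross = 15·36 − 3·40 = 420.0000; (r_i+r_j)·cross = 18·420.0000 = 7560.0000
edge 4: (3,36)→(1.5,10)  cross = 3·10 − 1.5·36 = -24.0000; (r_i+r_j)·cross = 4.5·-24.0000 = -108.0000
Σcross = 555.5000 → A = |Σcross|/2 = 277.7500 mm²
Σ(r_i+r_j)·cross = 13115.5000 → first moment M = |Σ|/6 = 2185.9167
R_c = M/A = 2185.9167/277.7500 = 7.8701 mm
θ = 66° = 1.151917 rad
V = θ·R_c·A = 1.151917·7.8701·277.7500 = 2517.995 mm³

Volume = 2517.995 mm³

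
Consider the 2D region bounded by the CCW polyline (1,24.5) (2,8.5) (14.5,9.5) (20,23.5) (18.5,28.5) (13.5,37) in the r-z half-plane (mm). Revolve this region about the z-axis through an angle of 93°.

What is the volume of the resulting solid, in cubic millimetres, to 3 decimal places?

Profile (r,z), 6 vertices: (1,24.5) (2,8.5) (14.5,9.5) (20,23.5) (18.5,28.5) (13.5,37)
edge 0: (1,24.5)→(2,8.5)  cross = 1·8.5 − 2·24.5 = -40.5000; (r_i+r_j)·cross = 3·-40.5000 = -121.5000
edge 1: (2,8.5)→(14.5,9.5)  cross = 2·9.5 − 14.5·8.5 = -104.2500; (r_i+r_j)·cross = 16.5·-104.2500 = -1720.1250
edge 2: (14.5,9.5)→(20,23.5)  cross = 14.5·23.5 − 20·9.5 = 150.7500; (r_i+r_j)·cross = 34.5·150.7500 = 5200.8750
edge 3: (20,23.5)→(18.5,28.5)  cross = 20·28.5 − 18.5·23.5 = 135.2500; (r_i+r_j)·cross = 38.5·135.2500 = 5207.1250
edge 4: (18.5,28.5)→(13.5,37)  cross = 18.5·37 − 13.5·28.5 = 299.7500; (r_i+r_j)·cross = 32·299.7500 = 9592.0000
edge 5: (13.5,37)→(1,24.5)  cross = 13.5·24.5 − 1·37 = 293.7500; (r_i+r_j)·cross = 14.5·293.7500 = 4259.3750
Σcross = 734.7500 → A = |Σcross|/2 = 367.3750 mm²
Σ(r_i+r_j)·cross = 22417.7500 → first moment M = |Σ|/6 = 3736.2917
R_c = M/A = 3736.2917/367.3750 = 10.1702 mm
θ = 93° = 1.623156 rad
V = θ·R_c·A = 1.623156·10.1702·367.3750 = 6064.585 mm³

Volume = 6064.585 mm³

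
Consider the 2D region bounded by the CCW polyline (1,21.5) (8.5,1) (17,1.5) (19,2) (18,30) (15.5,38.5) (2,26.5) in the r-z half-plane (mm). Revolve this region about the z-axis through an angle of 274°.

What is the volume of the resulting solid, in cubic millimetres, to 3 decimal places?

Volume = 25225.419 mm³

Profile (r,z), 7 vertices: (1,21.5) (8.5,1) (17,1.5) (19,2) (18,30) (15.5,38.5) (2,26.5)
edge 0: (1,21.5)→(8.5,1)  cross = 1·1 − 8.5·21.5 = -181.7500; (r_i+r_j)·cross = 9.5·-181.7500 = -1726.6250
edge 1: (8.5,1)→(17,1.5)  cross = 8.5·1.5 − 17·1 = -4.2500; (r_i+r_j)·cross = 25.5·-4.2500 = -108.3750
edge 2: (17,1.5)→(19,2)  cross = 17·2 − 19·1.5 = 5.5000; (r_i+r_j)·cross = 36·5.5000 = 198.0000
edge 3: (19,2)→(18,30)  cross = 19·30 − 18·2 = 534.0000; (r_i+r_j)·cross = 37·534.0000 = 19758.0000
edge 4: (18,30)→(15.5,38.5)  cross = 18·38.5 − 15.5·30 = 228.0000; (r_i+r_j)·cross = 33.5·228.0000 = 7638.0000
edge 5: (15.5,38.5)→(2,26.5)  cross = 15.5·26.5 − 2·38.5 = 333.7500; (r_i+r_j)·cross = 17.5·333.7500 = 5840.6250
edge 6: (2,26.5)→(1,21.5)  cross = 2·21.5 − 1·26.5 = 16.5000; (r_i+r_j)·cross = 3·16.5000 = 49.5000
Σcross = 931.7500 → A = |Σcross|/2 = 465.8750 mm²
Σ(r_i+r_j)·cross = 31649.1250 → first moment M = |Σ|/6 = 5274.8542
R_c = M/A = 5274.8542/465.8750 = 11.3225 mm
θ = 274° = 4.782202 rad
V = θ·R_c·A = 4.782202·11.3225·465.8750 = 25225.419 mm³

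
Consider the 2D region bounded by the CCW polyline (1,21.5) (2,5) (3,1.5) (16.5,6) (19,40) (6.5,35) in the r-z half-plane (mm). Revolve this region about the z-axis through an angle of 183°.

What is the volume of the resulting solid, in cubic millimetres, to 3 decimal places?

Profile (r,z), 6 vertices: (1,21.5) (2,5) (3,1.5) (16.5,6) (19,40) (6.5,35)
edge 0: (1,21.5)→(2,5)  cross = 1·5 − 2·21.5 = -38.0000; (r_i+r_j)·cross = 3·-38.0000 = -114.0000
edge 1: (2,5)→(3,1.5)  cross = 2·1.5 − 3·5 = -12.0000; (r_i+r_j)·cross = 5·-12.0000 = -60.0000
edge 2: (3,1.5)→(16.5,6)  cross = 3·6 − 16.5·1.5 = -6.7500; (r_i+r_j)·cross = 19.5·-6.7500 = -131.6250
edge 3: (16.5,6)→(19,40)  cross = 16.5·40 − 19·6 = 546.0000; (r_i+r_j)·cross = 35.5·546.0000 = 19383.0000
edge 4: (19,40)→(6.5,35)  cross = 19·35 − 6.5·40 = 405.0000; (r_i+r_j)·cross = 25.5·405.0000 = 10327.5000
edge 5: (6.5,35)→(1,21.5)  cross = 6.5·21.5 − 1·35 = 104.7500; (r_i+r_j)·cross = 7.5·104.7500 = 785.6250
Σcross = 999.0000 → A = |Σcross|/2 = 499.5000 mm²
Σ(r_i+r_j)·cross = 30190.5000 → first moment M = |Σ|/6 = 5031.7500
R_c = M/A = 5031.7500/499.5000 = 10.0736 mm
θ = 183° = 3.193953 rad
V = θ·R_c·A = 3.193953·10.0736·499.5000 = 16071.171 mm³

Volume = 16071.171 mm³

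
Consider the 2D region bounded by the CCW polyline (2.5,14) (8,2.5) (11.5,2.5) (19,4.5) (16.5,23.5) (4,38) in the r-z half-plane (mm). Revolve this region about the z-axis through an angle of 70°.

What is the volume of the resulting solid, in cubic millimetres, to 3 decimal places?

Profile (r,z), 6 vertices: (2.5,14) (8,2.5) (11.5,2.5) (19,4.5) (16.5,23.5) (4,38)
edge 0: (2.5,14)→(8,2.5)  cross = 2.5·2.5 − 8·14 = -105.7500; (r_i+r_j)·cross = 10.5·-105.7500 = -1110.3750
edge 1: (8,2.5)→(11.5,2.5)  cross = 8·2.5 − 11.5·2.5 = -8.7500; (r_i+r_j)·cross = 19.5·-8.7500 = -170.6250
edge 2: (11.5,2.5)→(19,4.5)  cross = 11.5·4.5 − 19·2.5 = 4.2500; (r_i+r_j)·cross = 30.5·4.2500 = 129.6250
edge 3: (19,4.5)→(16.5,23.5)  cross = 19·23.5 − 16.5·4.5 = 372.2500; (r_i+r_j)·cross = 35.5·372.2500 = 13214.8750
edge 4: (16.5,23.5)→(4,38)  cross = 16.5·38 − 4·23.5 = 533.0000; (r_i+r_j)·cross = 20.5·533.0000 = 10926.5000
edge 5: (4,38)→(2.5,14)  cross = 4·14 − 2.5·38 = -39.0000; (r_i+r_j)·cross = 6.5·-39.0000 = -253.5000
Σcross = 756.0000 → A = |Σcross|/2 = 378.0000 mm²
Σ(r_i+r_j)·cross = 22736.5000 → first moment M = |Σ|/6 = 3789.4167
R_c = M/A = 3789.4167/378.0000 = 10.0249 mm
θ = 70° = 1.221730 rad
V = θ·R_c·A = 1.221730·10.0249·378.0000 = 4629.646 mm³

Volume = 4629.646 mm³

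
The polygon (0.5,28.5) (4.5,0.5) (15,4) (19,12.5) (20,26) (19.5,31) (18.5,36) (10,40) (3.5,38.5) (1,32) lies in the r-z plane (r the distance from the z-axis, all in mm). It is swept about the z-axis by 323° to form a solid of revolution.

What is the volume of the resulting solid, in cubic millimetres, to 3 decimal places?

Volume = 34487.112 mm³

Profile (r,z), 10 vertices: (0.5,28.5) (4.5,0.5) (15,4) (19,12.5) (20,26) (19.5,31) (18.5,36) (10,40) (3.5,38.5) (1,32)
edge 0: (0.5,28.5)→(4.5,0.5)  cross = 0.5·0.5 − 4.5·28.5 = -128.0000; (r_i+r_j)·cross = 5·-128.0000 = -640.0000
edge 1: (4.5,0.5)→(15,4)  cross = 4.5·4 − 15·0.5 = 10.5000; (r_i+r_j)·cross = 19.5·10.5000 = 204.7500
edge 2: (15,4)→(19,12.5)  cross = 15·12.5 − 19·4 = 111.5000; (r_i+r_j)·cross = 34·111.5000 = 3791.0000
edge 3: (19,12.5)→(20,26)  cross = 19·26 − 20·12.5 = 244.0000; (r_i+r_j)·cross = 39·244.0000 = 9516.0000
edge 4: (20,26)→(19.5,31)  cross = 20·31 − 19.5·26 = 113.0000; (r_i+r_j)·cross = 39.5·113.0000 = 4463.5000
edge 5: (19.5,31)→(18.5,36)  cross = 19.5·36 − 18.5·31 = 128.5000; (r_i+r_j)·cross = 38·128.5000 = 4883.0000
edge 6: (18.5,36)→(10,40)  cross = 18.5·40 − 10·36 = 380.0000; (r_i+r_j)·cross = 28.5·380.0000 = 10830.0000
edge 7: (10,40)→(3.5,38.5)  cross = 10·38.5 − 3.5·40 = 245.0000; (r_i+r_j)·cross = 13.5·245.0000 = 3307.5000
edge 8: (3.5,38.5)→(1,32)  cross = 3.5·32 − 1·38.5 = 73.5000; (r_i+r_j)·cross = 4.5·73.5000 = 330.7500
edge 9: (1,32)→(0.5,28.5)  cross = 1·28.5 − 0.5·32 = 12.5000; (r_i+r_j)·cross = 1.5·12.5000 = 18.7500
Σcross = 1190.5000 → A = |Σcross|/2 = 595.2500 mm²
Σ(r_i+r_j)·cross = 36705.2500 → first moment M = |Σ|/6 = 6117.5417
R_c = M/A = 6117.5417/595.2500 = 10.2773 mm
θ = 323° = 5.637413 rad
V = θ·R_c·A = 5.637413·10.2773·595.2500 = 34487.112 mm³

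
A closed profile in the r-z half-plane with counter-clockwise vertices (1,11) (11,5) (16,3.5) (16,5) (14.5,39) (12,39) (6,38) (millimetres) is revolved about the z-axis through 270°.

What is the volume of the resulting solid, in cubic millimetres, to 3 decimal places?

Profile (r,z), 7 vertices: (1,11) (11,5) (16,3.5) (16,5) (14.5,39) (12,39) (6,38)
edge 0: (1,11)→(11,5)  cross = 1·5 − 11·11 = -116.0000; (r_i+r_j)·cross = 12·-116.0000 = -1392.0000
edge 1: (11,5)→(16,3.5)  cross = 11·3.5 − 16·5 = -41.5000; (r_i+r_j)·cross = 27·-41.5000 = -1120.5000
edge 2: (16,3.5)→(16,5)  cross = 16·5 − 16·3.5 = 24.0000; (r_i+r_j)·cross = 32·24.0000 = 768.0000
edge 3: (16,5)→(14.5,39)  cross = 16·39 − 14.5·5 = 551.5000; (r_i+r_j)·cross = 30.5·551.5000 = 16820.7500
edge 4: (14.5,39)→(12,39)  cross = 14.5·39 − 12·39 = 97.5000; (r_i+r_j)·cross = 26.5·97.5000 = 2583.7500
edge 5: (12,39)→(6,38)  cross = 12·38 − 6·39 = 222.0000; (r_i+r_j)·cross = 18·222.0000 = 3996.0000
edge 6: (6,38)→(1,11)  cross = 6·11 − 1·38 = 28.0000; (r_i+r_j)·cross = 7·28.0000 = 196.0000
Σcross = 765.5000 → A = |Σcross|/2 = 382.7500 mm²
Σ(r_i+r_j)·cross = 21852.0000 → first moment M = |Σ|/6 = 3642.0000
R_c = M/A = 3642.0000/382.7500 = 9.5153 mm
θ = 270° = 4.712389 rad
V = θ·R_c·A = 4.712389·9.5153·382.7500 = 17162.521 mm³

Volume = 17162.521 mm³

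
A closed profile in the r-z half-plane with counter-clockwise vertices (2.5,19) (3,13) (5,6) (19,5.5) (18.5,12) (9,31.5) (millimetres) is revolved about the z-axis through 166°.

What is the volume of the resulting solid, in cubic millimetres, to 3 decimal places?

Profile (r,z), 6 vertices: (2.5,19) (3,13) (5,6) (19,5.5) (18.5,12) (9,31.5)
edge 0: (2.5,19)→(3,13)  cross = 2.5·13 − 3·19 = -24.5000; (r_i+r_j)·cross = 5.5·-24.5000 = -134.7500
edge 1: (3,13)→(5,6)  cross = 3·6 − 5·13 = -47.0000; (r_i+r_j)·cross = 8·-47.0000 = -376.0000
edge 2: (5,6)→(19,5.5)  cross = 5·5.5 − 19·6 = -86.5000; (r_i+r_j)·cross = 24·-86.5000 = -2076.0000
edge 3: (19,5.5)→(18.5,12)  cross = 19·12 − 18.5·5.5 = 126.2500; (r_i+r_j)·cross = 37.5·126.2500 = 4734.3750
edge 4: (18.5,12)→(9,31.5)  cross = 18.5·31.5 − 9·12 = 474.7500; (r_i+r_j)·cross = 27.5·474.7500 = 13055.6250
edge 5: (9,31.5)→(2.5,19)  cross = 9·19 − 2.5·31.5 = 92.2500; (r_i+r_j)·cross = 11.5·92.2500 = 1060.8750
Σcross = 535.2500 → A = |Σcross|/2 = 267.6250 mm²
Σ(r_i+r_j)·cross = 16264.1250 → first moment M = |Σ|/6 = 2710.6875
R_c = M/A = 2710.6875/267.6250 = 10.1287 mm
θ = 166° = 2.897247 rad
V = θ·R_c·A = 2.897247·10.1287·267.6250 = 7853.530 mm³

Volume = 7853.530 mm³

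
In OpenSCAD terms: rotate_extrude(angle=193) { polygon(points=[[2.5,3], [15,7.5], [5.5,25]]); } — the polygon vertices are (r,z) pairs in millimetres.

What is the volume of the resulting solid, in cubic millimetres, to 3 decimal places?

Profile (r,z), 3 vertices: (2.5,3) (15,7.5) (5.5,25)
edge 0: (2.5,3)→(15,7.5)  cross = 2.5·7.5 − 15·3 = -26.2500; (r_i+r_j)·cross = 17.5·-26.2500 = -459.3750
edge 1: (15,7.5)→(5.5,25)  cross = 15·25 − 5.5·7.5 = 333.7500; (r_i+r_j)·cross = 20.5·333.7500 = 6841.8750
edge 2: (5.5,25)→(2.5,3)  cross = 5.5·3 − 2.5·25 = -46.0000; (r_i+r_j)·cross = 8·-46.0000 = -368.0000
Σcross = 261.5000 → A = |Σcross|/2 = 130.7500 mm²
Σ(r_i+r_j)·cross = 6014.5000 → first moment M = |Σ|/6 = 1002.4167
R_c = M/A = 1002.4167/130.7500 = 7.6667 mm
θ = 193° = 3.368485 rad
V = θ·R_c·A = 3.368485·7.6667·130.7500 = 3376.626 mm³

Volume = 3376.626 mm³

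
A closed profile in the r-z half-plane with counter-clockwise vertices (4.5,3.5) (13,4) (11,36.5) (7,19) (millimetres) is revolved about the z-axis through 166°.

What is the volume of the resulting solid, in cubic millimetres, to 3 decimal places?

Profile (r,z), 4 vertices: (4.5,3.5) (13,4) (11,36.5) (7,19)
edge 0: (4.5,3.5)→(13,4)  cross = 4.5·4 − 13·3.5 = -27.5000; (r_i+r_j)·cross = 17.5·-27.5000 = -481.2500
edge 1: (13,4)→(11,36.5)  cross = 13·36.5 − 11·4 = 430.5000; (r_i+r_j)·cross = 24·430.5000 = 10332.0000
edge 2: (11,36.5)→(7,19)  cross = 11·19 − 7·36.5 = -46.5000; (r_i+r_j)·cross = 18·-46.5000 = -837.0000
edge 3: (7,19)→(4.5,3.5)  cross = 7·3.5 − 4.5·19 = -61.0000; (r_i+r_j)·cross = 11.5·-61.0000 = -701.5000
Σcross = 295.5000 → A = |Σcross|/2 = 147.7500 mm²
Σ(r_i+r_j)·cross = 8312.2500 → first moment M = |Σ|/6 = 1385.3750
R_c = M/A = 1385.3750/147.7500 = 9.3765 mm
θ = 166° = 2.897247 rad
V = θ·R_c·A = 2.897247·9.3765·147.7500 = 4013.773 mm³

Volume = 4013.773 mm³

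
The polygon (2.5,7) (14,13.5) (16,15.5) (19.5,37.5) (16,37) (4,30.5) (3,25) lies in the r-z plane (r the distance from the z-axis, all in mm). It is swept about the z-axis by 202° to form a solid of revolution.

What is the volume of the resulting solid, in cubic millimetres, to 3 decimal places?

Profile (r,z), 7 vertices: (2.5,7) (14,13.5) (16,15.5) (19.5,37.5) (16,37) (4,30.5) (3,25)
edge 0: (2.5,7)→(14,13.5)  cross = 2.5·13.5 − 14·7 = -64.2500; (r_i+r_j)·cross = 16.5·-64.2500 = -1060.1250
edge 1: (14,13.5)→(16,15.5)  cross = 14·15.5 − 16·13.5 = 1.0000; (r_i+r_j)·cross = 30·1.0000 = 30.0000
edge 2: (16,15.5)→(19.5,37.5)  cross = 16·37.5 − 19.5·15.5 = 297.7500; (r_i+r_j)·cross = 35.5·297.7500 = 10570.1250
edge 3: (19.5,37.5)→(16,37)  cross = 19.5·37 − 16·37.5 = 121.5000; (r_i+r_j)·cross = 35.5·121.5000 = 4313.2500
edge 4: (16,37)→(4,30.5)  cross = 16·30.5 − 4·37 = 340.0000; (r_i+r_j)·cross = 20·340.0000 = 6800.0000
edge 5: (4,30.5)→(3,25)  cross = 4·25 − 3·30.5 = 8.5000; (r_i+r_j)·cross = 7·8.5000 = 59.5000
edge 6: (3,25)→(2.5,7)  cross = 3·7 − 2.5·25 = -41.5000; (r_i+r_j)·cross = 5.5·-41.5000 = -228.2500
Σcross = 663.0000 → A = |Σcross|/2 = 331.5000 mm²
Σ(r_i+r_j)·cross = 20484.5000 → first moment M = |Σ|/6 = 3414.0833
R_c = M/A = 3414.0833/331.5000 = 10.2989 mm
θ = 202° = 3.525565 rad
V = θ·R_c·A = 3.525565·10.2989·331.5000 = 12036.573 mm³

Volume = 12036.573 mm³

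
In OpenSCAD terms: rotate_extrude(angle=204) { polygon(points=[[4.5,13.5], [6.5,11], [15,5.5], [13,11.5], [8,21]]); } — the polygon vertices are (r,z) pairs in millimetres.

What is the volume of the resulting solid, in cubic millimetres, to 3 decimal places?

Profile (r,z), 5 vertices: (4.5,13.5) (6.5,11) (15,5.5) (13,11.5) (8,21)
edge 0: (4.5,13.5)→(6.5,11)  cross = 4.5·11 − 6.5·13.5 = -38.2500; (r_i+r_j)·cross = 11·-38.2500 = -420.7500
edge 1: (6.5,11)→(15,5.5)  cross = 6.5·5.5 − 15·11 = -129.2500; (r_i+r_j)·cross = 21.5·-129.2500 = -2778.8750
edge 2: (15,5.5)→(13,11.5)  cross = 15·11.5 − 13·5.5 = 101.0000; (r_i+r_j)·cross = 28·101.0000 = 2828.0000
edge 3: (13,11.5)→(8,21)  cross = 13·21 − 8·11.5 = 181.0000; (r_i+r_j)·cross = 21·181.0000 = 3801.0000
edge 4: (8,21)→(4.5,13.5)  cross = 8·13.5 − 4.5·21 = 13.5000; (r_i+r_j)·cross = 12.5·13.5000 = 168.7500
Σcross = 128.0000 → A = |Σcross|/2 = 64.0000 mm²
Σ(r_i+r_j)·cross = 3598.1250 → first moment M = |Σ|/6 = 599.6875
R_c = M/A = 599.6875/64.0000 = 9.3701 mm
θ = 204° = 3.560472 rad
V = θ·R_c·A = 3.560472·9.3701·64.0000 = 2135.170 mm³

Volume = 2135.170 mm³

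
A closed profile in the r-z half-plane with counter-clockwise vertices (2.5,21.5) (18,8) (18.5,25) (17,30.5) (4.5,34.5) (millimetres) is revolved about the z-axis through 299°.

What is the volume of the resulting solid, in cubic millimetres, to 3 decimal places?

Volume = 15808.028 mm³

Profile (r,z), 5 vertices: (2.5,21.5) (18,8) (18.5,25) (17,30.5) (4.5,34.5)
edge 0: (2.5,21.5)→(18,8)  cross = 2.5·8 − 18·21.5 = -367.0000; (r_i+r_j)·cross = 20.5·-367.0000 = -7523.5000
edge 1: (18,8)→(18.5,25)  cross = 18·25 − 18.5·8 = 302.0000; (r_i+r_j)·cross = 36.5·302.0000 = 11023.0000
edge 2: (18.5,25)→(17,30.5)  cross = 18.5·30.5 − 17·25 = 139.2500; (r_i+r_j)·cross = 35.5·139.2500 = 4943.3750
edge 3: (17,30.5)→(4.5,34.5)  cross = 17·34.5 − 4.5·30.5 = 449.2500; (r_i+r_j)·cross = 21.5·449.2500 = 9658.8750
edge 4: (4.5,34.5)→(2.5,21.5)  cross = 4.5·21.5 − 2.5·34.5 = 10.5000; (r_i+r_j)·cross = 7·10.5000 = 73.5000
Σcross = 534.0000 → A = |Σcross|/2 = 267.0000 mm²
Σ(r_i+r_j)·cross = 18175.2500 → first moment M = |Σ|/6 = 3029.2083
R_c = M/A = 3029.2083/267.0000 = 11.3453 mm
θ = 299° = 5.218534 rad
V = θ·R_c·A = 5.218534·11.3453·267.0000 = 15808.028 mm³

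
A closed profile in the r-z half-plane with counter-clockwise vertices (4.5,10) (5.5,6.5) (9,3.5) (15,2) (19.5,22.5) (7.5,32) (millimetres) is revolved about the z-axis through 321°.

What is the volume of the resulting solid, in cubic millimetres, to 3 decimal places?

Profile (r,z), 6 vertices: (4.5,10) (5.5,6.5) (9,3.5) (15,2) (19.5,22.5) (7.5,32)
edge 0: (4.5,10)→(5.5,6.5)  cross = 4.5·6.5 − 5.5·10 = -25.7500; (r_i+r_j)·cross = 10·-25.7500 = -257.5000
edge 1: (5.5,6.5)→(9,3.5)  cross = 5.5·3.5 − 9·6.5 = -39.2500; (r_i+r_j)·cross = 14.5·-39.2500 = -569.1250
edge 2: (9,3.5)→(15,2)  cross = 9·2 − 15·3.5 = -34.5000; (r_i+r_j)·cross = 24·-34.5000 = -828.0000
edge 3: (15,2)→(19.5,22.5)  cross = 15·22.5 − 19.5·2 = 298.5000; (r_i+r_j)·cross = 34.5·298.5000 = 10298.2500
edge 4: (19.5,22.5)→(7.5,32)  cross = 19.5·32 − 7.5·22.5 = 455.2500; (r_i+r_j)·cross = 27·455.2500 = 12291.7500
edge 5: (7.5,32)→(4.5,10)  cross = 7.5·10 − 4.5·32 = -69.0000; (r_i+r_j)·cross = 12·-69.0000 = -828.0000
Σcross = 585.2500 → A = |Σcross|/2 = 292.6250 mm²
Σ(r_i+r_j)·cross = 20107.3750 → first moment M = |Σ|/6 = 3351.2292
R_c = M/A = 3351.2292/292.6250 = 11.4523 mm
θ = 321° = 5.602507 rad
V = θ·R_c·A = 5.602507·11.4523·292.6250 = 18775.285 mm³

Volume = 18775.285 mm³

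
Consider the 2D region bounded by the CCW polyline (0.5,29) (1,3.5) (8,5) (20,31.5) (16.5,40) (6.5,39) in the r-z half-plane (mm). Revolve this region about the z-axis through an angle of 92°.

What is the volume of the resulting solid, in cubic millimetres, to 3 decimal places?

Volume = 6487.240 mm³

Profile (r,z), 6 vertices: (0.5,29) (1,3.5) (8,5) (20,31.5) (16.5,40) (6.5,39)
edge 0: (0.5,29)→(1,3.5)  cross = 0.5·3.5 − 1·29 = -27.2500; (r_i+r_j)·cross = 1.5·-27.2500 = -40.8750
edge 1: (1,3.5)→(8,5)  cross = 1·5 − 8·3.5 = -23.0000; (r_i+r_j)·cross = 9·-23.0000 = -207.0000
edge 2: (8,5)→(20,31.5)  cross = 8·31.5 − 20·5 = 152.0000; (r_i+r_j)·cross = 28·152.0000 = 4256.0000
edge 3: (20,31.5)→(16.5,40)  cross = 20·40 − 16.5·31.5 = 280.2500; (r_i+r_j)·cross = 36.5·280.2500 = 10229.1250
edge 4: (16.5,40)→(6.5,39)  cross = 16.5·39 − 6.5·40 = 383.5000; (r_i+r_j)·cross = 23·383.5000 = 8820.5000
edge 5: (6.5,39)→(0.5,29)  cross = 6.5·29 − 0.5·39 = 169.0000; (r_i+r_j)·cross = 7·169.0000 = 1183.0000
Σcross = 934.5000 → A = |Σcross|/2 = 467.2500 mm²
Σ(r_i+r_j)·cross = 24240.7500 → first moment M = |Σ|/6 = 4040.1250
R_c = M/A = 4040.1250/467.2500 = 8.6466 mm
θ = 92° = 1.605703 rad
V = θ·R_c·A = 1.605703·8.6466·467.2500 = 6487.240 mm³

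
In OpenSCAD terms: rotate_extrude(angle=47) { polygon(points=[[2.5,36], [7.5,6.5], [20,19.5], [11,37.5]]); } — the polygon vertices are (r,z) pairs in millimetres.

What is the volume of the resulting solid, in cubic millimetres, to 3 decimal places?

Volume = 2541.612 mm³

Profile (r,z), 4 vertices: (2.5,36) (7.5,6.5) (20,19.5) (11,37.5)
edge 0: (2.5,36)→(7.5,6.5)  cross = 2.5·6.5 − 7.5·36 = -253.7500; (r_i+r_j)·cross = 10·-253.7500 = -2537.5000
edge 1: (7.5,6.5)→(20,19.5)  cross = 7.5·19.5 − 20·6.5 = 16.2500; (r_i+r_j)·cross = 27.5·16.2500 = 446.8750
edge 2: (20,19.5)→(11,37.5)  cross = 20·37.5 − 11·19.5 = 535.5000; (r_i+r_j)·cross = 31·535.5000 = 16600.5000
edge 3: (11,37.5)→(2.5,36)  cross = 11·36 − 2.5·37.5 = 302.2500; (r_i+r_j)·cross = 13.5·302.2500 = 4080.3750
Σcross = 600.2500 → A = |Σcross|/2 = 300.1250 mm²
Σ(r_i+r_j)·cross = 18590.2500 → first moment M = |Σ|/6 = 3098.3750
R_c = M/A = 3098.3750/300.1250 = 10.3236 mm
θ = 47° = 0.820305 rad
V = θ·R_c·A = 0.820305·10.3236·300.1250 = 2541.612 mm³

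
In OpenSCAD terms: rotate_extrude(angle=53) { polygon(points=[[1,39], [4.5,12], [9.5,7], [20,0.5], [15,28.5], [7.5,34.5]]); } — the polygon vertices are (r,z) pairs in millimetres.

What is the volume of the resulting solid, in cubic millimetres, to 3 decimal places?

Profile (r,z), 6 vertices: (1,39) (4.5,12) (9.5,7) (20,0.5) (15,28.5) (7.5,34.5)
edge 0: (1,39)→(4.5,12)  cross = 1·12 − 4.5·39 = -163.5000; (r_i+r_j)·cross = 5.5·-163.5000 = -899.2500
edge 1: (4.5,12)→(9.5,7)  cross = 4.5·7 − 9.5·12 = -82.5000; (r_i+r_j)·cross = 14·-82.5000 = -1155.0000
edge 2: (9.5,7)→(20,0.5)  cross = 9.5·0.5 − 20·7 = -135.2500; (r_i+r_j)·cross = 29.5·-135.2500 = -3989.8750
edge 3: (20,0.5)→(15,28.5)  cross = 20·28.5 − 15·0.5 = 562.5000; (r_i+r_j)·cross = 35·562.5000 = 19687.5000
edge 4: (15,28.5)→(7.5,34.5)  cross = 15·34.5 − 7.5·28.5 = 303.7500; (r_i+r_j)·cross = 22.5·303.7500 = 6834.3750
edge 5: (7.5,34.5)→(1,39)  cross = 7.5·39 − 1·34.5 = 258.0000; (r_i+r_j)·cross = 8.5·258.0000 = 2193.0000
Σcross = 743.0000 → A = |Σcross|/2 = 371.5000 mm²
Σ(r_i+r_j)·cross = 22670.7500 → first moment M = |Σ|/6 = 3778.4583
R_c = M/A = 3778.4583/371.5000 = 10.1708 mm
θ = 53° = 0.925025 rad
V = θ·R_c·A = 0.925025·10.1708·371.5000 = 3495.167 mm³

Volume = 3495.167 mm³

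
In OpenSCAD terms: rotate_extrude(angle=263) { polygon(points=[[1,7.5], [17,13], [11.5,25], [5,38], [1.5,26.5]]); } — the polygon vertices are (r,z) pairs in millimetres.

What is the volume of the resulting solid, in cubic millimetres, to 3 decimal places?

Profile (r,z), 5 vertices: (1,7.5) (17,13) (11.5,25) (5,38) (1.5,26.5)
edge 0: (1,7.5)→(17,13)  cross = 1·13 − 17·7.5 = -114.5000; (r_i+r_j)·cross = 18·-114.5000 = -2061.0000
edge 1: (17,13)→(11.5,25)  cross = 17·25 − 11.5·13 = 275.5000; (r_i+r_j)·cross = 28.5·275.5000 = 7851.7500
edge 2: (11.5,25)→(5,38)  cross = 11.5·38 − 5·25 = 312.0000; (r_i+r_j)·cross = 16.5·312.0000 = 5148.0000
edge 3: (5,38)→(1.5,26.5)  cross = 5·26.5 − 1.5·38 = 75.5000; (r_i+r_j)·cross = 6.5·75.5000 = 490.7500
edge 4: (1.5,26.5)→(1,7.5)  cross = 1.5·7.5 − 1·26.5 = -15.2500; (r_i+r_j)·cross = 2.5·-15.2500 = -38.1250
Σcross = 533.2500 → A = |Σcross|/2 = 266.6250 mm²
Σ(r_i+r_j)·cross = 11391.3750 → first moment M = |Σ|/6 = 1898.5625
R_c = M/A = 1898.5625/266.6250 = 7.1207 mm
θ = 263° = 4.590216 rad
V = θ·R_c·A = 4.590216·7.1207·266.6250 = 8714.812 mm³

Volume = 8714.812 mm³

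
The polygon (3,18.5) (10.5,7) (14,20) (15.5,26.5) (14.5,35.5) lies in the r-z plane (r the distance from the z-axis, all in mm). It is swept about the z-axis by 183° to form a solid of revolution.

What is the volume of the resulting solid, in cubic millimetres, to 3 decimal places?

Volume = 5331.372 mm³

Profile (r,z), 5 vertices: (3,18.5) (10.5,7) (14,20) (15.5,26.5) (14.5,35.5)
edge 0: (3,18.5)→(10.5,7)  cross = 3·7 − 10.5·18.5 = -173.2500; (r_i+r_j)·cross = 13.5·-173.2500 = -2338.8750
edge 1: (10.5,7)→(14,20)  cross = 10.5·20 − 14·7 = 112.0000; (r_i+r_j)·cross = 24.5·112.0000 = 2744.0000
edge 2: (14,20)→(15.5,26.5)  cross = 14·26.5 − 15.5·20 = 61.0000; (r_i+r_j)·cross = 29.5·61.0000 = 1799.5000
edge 3: (15.5,26.5)→(14.5,35.5)  cross = 15.5·35.5 − 14.5·26.5 = 166.0000; (r_i+r_j)·cross = 30·166.0000 = 4980.0000
edge 4: (14.5,35.5)→(3,18.5)  cross = 14.5·18.5 − 3·35.5 = 161.7500; (r_i+r_j)·cross = 17.5·161.7500 = 2830.6250
Σcross = 327.5000 → A = |Σcross|/2 = 163.7500 mm²
Σ(r_i+r_j)·cross = 10015.2500 → first moment M = |Σ|/6 = 1669.2083
R_c = M/A = 1669.2083/163.7500 = 10.1936 mm
θ = 183° = 3.193953 rad
V = θ·R_c·A = 3.193953·10.1936·163.7500 = 5331.372 mm³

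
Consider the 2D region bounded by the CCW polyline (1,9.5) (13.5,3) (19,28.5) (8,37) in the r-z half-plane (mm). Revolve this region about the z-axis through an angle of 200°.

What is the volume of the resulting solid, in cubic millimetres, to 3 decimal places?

Volume = 12805.917 mm³

Profile (r,z), 4 vertices: (1,9.5) (13.5,3) (19,28.5) (8,37)
edge 0: (1,9.5)→(13.5,3)  cross = 1·3 − 13.5·9.5 = -125.2500; (r_i+r_j)·cross = 14.5·-125.2500 = -1816.1250
edge 1: (13.5,3)→(19,28.5)  cross = 13.5·28.5 − 19·3 = 327.7500; (r_i+r_j)·cross = 32.5·327.7500 = 10651.8750
edge 2: (19,28.5)→(8,37)  cross = 19·37 − 8·28.5 = 475.0000; (r_i+r_j)·cross = 27·475.0000 = 12825.0000
edge 3: (8,37)→(1,9.5)  cross = 8·9.5 − 1·37 = 39.0000; (r_i+r_j)·cross = 9·39.0000 = 351.0000
Σcross = 716.5000 → A = |Σcross|/2 = 358.2500 mm²
Σ(r_i+r_j)·cross = 22011.7500 → first moment M = |Σ|/6 = 3668.6250
R_c = M/A = 3668.6250/358.2500 = 10.2404 mm
θ = 200° = 3.490659 rad
V = θ·R_c·A = 3.490659·10.2404·358.2500 = 12805.917 mm³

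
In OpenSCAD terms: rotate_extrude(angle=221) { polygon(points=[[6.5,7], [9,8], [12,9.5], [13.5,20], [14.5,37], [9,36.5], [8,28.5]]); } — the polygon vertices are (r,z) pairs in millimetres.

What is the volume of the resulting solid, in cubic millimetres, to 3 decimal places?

Volume = 6723.623 mm³

Profile (r,z), 7 vertices: (6.5,7) (9,8) (12,9.5) (13.5,20) (14.5,37) (9,36.5) (8,28.5)
edge 0: (6.5,7)→(9,8)  cross = 6.5·8 − 9·7 = -11.0000; (r_i+r_j)·cross = 15.5·-11.0000 = -170.5000
edge 1: (9,8)→(12,9.5)  cross = 9·9.5 − 12·8 = -10.5000; (r_i+r_j)·cross = 21·-10.5000 = -220.5000
edge 2: (12,9.5)→(13.5,20)  cross = 12·20 − 13.5·9.5 = 111.7500; (r_i+r_j)·cross = 25.5·111.7500 = 2849.6250
edge 3: (13.5,20)→(14.5,37)  cross = 13.5·37 − 14.5·20 = 209.5000; (r_i+r_j)·cross = 28·209.5000 = 5866.0000
edge 4: (14.5,37)→(9,36.5)  cross = 14.5·36.5 − 9·37 = 196.2500; (r_i+r_j)·cross = 23.5·196.2500 = 4611.8750
edge 5: (9,36.5)→(8,28.5)  cross = 9·28.5 − 8·36.5 = -35.5000; (r_i+r_j)·cross = 17·-35.5000 = -603.5000
edge 6: (8,28.5)→(6.5,7)  cross = 8·7 − 6.5·28.5 = -129.2500; (r_i+r_j)·cross = 14.5·-129.2500 = -1874.1250
Σcross = 331.2500 → A = |Σcross|/2 = 165.6250 mm²
Σ(r_i+r_j)·cross = 10458.8750 → first moment M = |Σ|/6 = 1743.1458
R_c = M/A = 1743.1458/165.6250 = 10.5247 mm
θ = 221° = 3.857178 rad
V = θ·R_c·A = 3.857178·10.5247·165.6250 = 6723.623 mm³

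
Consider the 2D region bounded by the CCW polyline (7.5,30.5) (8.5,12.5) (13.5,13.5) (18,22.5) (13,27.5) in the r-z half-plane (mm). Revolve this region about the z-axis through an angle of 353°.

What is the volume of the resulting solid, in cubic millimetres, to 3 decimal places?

Profile (r,z), 5 vertices: (7.5,30.5) (8.5,12.5) (13.5,13.5) (18,22.5) (13,27.5)
edge 0: (7.5,30.5)→(8.5,12.5)  cross = 7.5·12.5 − 8.5·30.5 = -165.5000; (r_i+r_j)·cross = 16·-165.5000 = -2648.0000
edge 1: (8.5,12.5)→(13.5,13.5)  cross = 8.5·13.5 − 13.5·12.5 = -54.0000; (r_i+r_j)·cross = 22·-54.0000 = -1188.0000
edge 2: (13.5,13.5)→(18,22.5)  cross = 13.5·22.5 − 18·13.5 = 60.7500; (r_i+r_j)·cross = 31.5·60.7500 = 1913.6250
edge 3: (18,22.5)→(13,27.5)  cross = 18·27.5 − 13·22.5 = 202.5000; (r_i+r_j)·cross = 31·202.5000 = 6277.5000
edge 4: (13,27.5)→(7.5,30.5)  cross = 13·30.5 − 7.5·27.5 = 190.2500; (r_i+r_j)·cross = 20.5·190.2500 = 3900.1250
Σcross = 234.0000 → A = |Σcross|/2 = 117.0000 mm²
Σ(r_i+r_j)·cross = 8255.2500 → first moment M = |Σ|/6 = 1375.8750
R_c = M/A = 1375.8750/117.0000 = 11.7596 mm
θ = 353° = 6.161012 rad
V = θ·R_c·A = 6.161012·11.7596·117.0000 = 8476.783 mm³

Volume = 8476.783 mm³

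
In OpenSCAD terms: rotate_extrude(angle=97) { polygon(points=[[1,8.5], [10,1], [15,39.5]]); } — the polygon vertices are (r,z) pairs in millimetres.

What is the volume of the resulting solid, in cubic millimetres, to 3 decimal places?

Volume = 2817.101 mm³

Profile (r,z), 3 vertices: (1,8.5) (10,1) (15,39.5)
edge 0: (1,8.5)→(10,1)  cross = 1·1 − 10·8.5 = -84.0000; (r_i+r_j)·cross = 11·-84.0000 = -924.0000
edge 1: (10,1)→(15,39.5)  cross = 10·39.5 − 15·1 = 380.0000; (r_i+r_j)·cross = 25·380.0000 = 9500.0000
edge 2: (15,39.5)→(1,8.5)  cross = 15·8.5 − 1·39.5 = 88.0000; (r_i+r_j)·cross = 16·88.0000 = 1408.0000
Σcross = 384.0000 → A = |Σcross|/2 = 192.0000 mm²
Σ(r_i+r_j)·cross = 9984.0000 → first moment M = |Σ|/6 = 1664.0000
R_c = M/A = 1664.0000/192.0000 = 8.6667 mm
θ = 97° = 1.692969 rad
V = θ·R_c·A = 1.692969·8.6667·192.0000 = 2817.101 mm³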